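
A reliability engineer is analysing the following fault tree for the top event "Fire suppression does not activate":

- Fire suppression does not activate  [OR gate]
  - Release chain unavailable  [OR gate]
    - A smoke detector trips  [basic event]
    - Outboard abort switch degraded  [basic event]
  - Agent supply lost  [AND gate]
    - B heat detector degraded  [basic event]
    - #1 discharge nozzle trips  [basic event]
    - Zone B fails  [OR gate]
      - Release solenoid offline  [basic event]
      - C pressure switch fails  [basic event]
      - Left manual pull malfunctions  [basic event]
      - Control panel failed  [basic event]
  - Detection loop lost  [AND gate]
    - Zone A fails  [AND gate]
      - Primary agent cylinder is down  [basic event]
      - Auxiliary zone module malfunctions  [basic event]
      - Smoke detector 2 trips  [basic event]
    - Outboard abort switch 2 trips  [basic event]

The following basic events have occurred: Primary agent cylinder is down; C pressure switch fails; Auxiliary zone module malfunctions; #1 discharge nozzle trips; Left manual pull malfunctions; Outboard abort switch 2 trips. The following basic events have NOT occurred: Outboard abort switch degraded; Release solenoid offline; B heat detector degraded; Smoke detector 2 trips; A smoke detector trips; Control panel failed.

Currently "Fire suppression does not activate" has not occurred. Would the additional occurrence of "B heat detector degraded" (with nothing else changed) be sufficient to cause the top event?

Counterfactual: set "B heat detector degraded" to occurred.
Release chain unavailable [OR]: A smoke detector trips=not, Outboard abort switch degraded=not → no input occurs → does not occur.
Zone B fails [OR]: Release solenoid offline=not, C pressure switch fails=occurs, Left manual pull malfunctions=occurs, Control panel failed=not → at least one input occurs → occurs.
Agent supply lost [AND]: B heat detector degraded=occurs, #1 discharge nozzle trips=occurs, Zone B fails=occurs → all inputs occur → occurs.
Zone A fails [AND]: Primary agent cylinder is down=occurs, Auxiliary zone module malfunctions=occurs, Smoke detector 2 trips=not → not all inputs occur → does not occur.
Detection loop lost [AND]: Zone A fails=not, Outboard abort switch 2 trips=occurs → not all inputs occur → does not occur.
Fire suppression does not activate [OR]: Release chain unavailable=not, Agent supply lost=occurs, Detection loop lost=not → at least one input occurs → occurs.

Yes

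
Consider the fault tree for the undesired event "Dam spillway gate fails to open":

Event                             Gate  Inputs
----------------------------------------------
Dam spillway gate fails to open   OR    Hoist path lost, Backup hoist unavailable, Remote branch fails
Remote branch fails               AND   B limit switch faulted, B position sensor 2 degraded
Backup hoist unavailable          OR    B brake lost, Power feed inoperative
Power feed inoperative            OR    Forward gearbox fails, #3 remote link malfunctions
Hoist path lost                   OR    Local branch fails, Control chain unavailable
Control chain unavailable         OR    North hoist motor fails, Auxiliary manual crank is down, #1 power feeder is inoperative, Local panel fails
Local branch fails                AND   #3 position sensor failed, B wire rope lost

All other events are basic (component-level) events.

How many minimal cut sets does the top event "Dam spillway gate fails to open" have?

Local branch fails [AND]: one cut set from each child combined → 1 × 1 = 1 cut set(s).
Control chain unavailable [OR]: union of children's cut sets → 4 cut set(s).
Hoist path lost [OR]: union of children's cut sets → 5 cut set(s).
Power feed inoperative [OR]: union of children's cut sets → 2 cut set(s).
Backup hoist unavailable [OR]: union of children's cut sets → 3 cut set(s).
Remote branch fails [AND]: one cut set from each child combined → 1 × 1 = 1 cut set(s).
Dam spillway gate fails to open [OR]: union of children's cut sets → 9 cut set(s).
Minimal cut sets: {#3 position sensor failed, B wire rope lost}; {North hoist motor fails}; {Auxiliary manual crank is down}; {#1 power feeder is inoperative}; {Local panel fails}; {B brake lost}; {Forward gearbox fails}; {#3 remote link malfunctions}; {B limit switch faulted, B position sensor 2 degraded}.

9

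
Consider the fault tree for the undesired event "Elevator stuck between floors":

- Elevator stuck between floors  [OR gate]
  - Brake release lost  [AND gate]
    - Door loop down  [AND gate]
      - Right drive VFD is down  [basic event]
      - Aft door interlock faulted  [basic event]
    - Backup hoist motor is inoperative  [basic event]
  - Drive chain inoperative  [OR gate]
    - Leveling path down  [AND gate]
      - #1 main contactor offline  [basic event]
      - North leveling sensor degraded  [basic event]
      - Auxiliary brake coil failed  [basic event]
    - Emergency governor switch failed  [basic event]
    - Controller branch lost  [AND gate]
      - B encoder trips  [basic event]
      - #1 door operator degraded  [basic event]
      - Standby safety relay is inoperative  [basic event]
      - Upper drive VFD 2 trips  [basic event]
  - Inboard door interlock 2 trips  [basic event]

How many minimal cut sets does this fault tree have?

Door loop down [AND]: one cut set from each child combined → 1 × 1 = 1 cut set(s).
Brake release lost [AND]: one cut set from each child combined → 1 × 1 = 1 cut set(s).
Leveling path down [AND]: one cut set from each child combined → 1 × 1 × 1 = 1 cut set(s).
Controller branch lost [AND]: one cut set from each child combined → 1 × 1 × 1 × 1 = 1 cut set(s).
Drive chain inoperative [OR]: union of children's cut sets → 3 cut set(s).
Elevator stuck between floors [OR]: union of children's cut sets → 5 cut set(s).
Minimal cut sets: {Aft door interlock faulted, Backup hoist motor is inoperative, Right drive VFD is down}; {#1 main contactor offline, Auxiliary brake coil failed, North leveling sensor degraded}; {Emergency governor switch failed}; {#1 door operator degraded, B encoder trips, Standby safety relay is inoperative, Upper drive VFD 2 trips}; {Inboard door interlock 2 trips}.

5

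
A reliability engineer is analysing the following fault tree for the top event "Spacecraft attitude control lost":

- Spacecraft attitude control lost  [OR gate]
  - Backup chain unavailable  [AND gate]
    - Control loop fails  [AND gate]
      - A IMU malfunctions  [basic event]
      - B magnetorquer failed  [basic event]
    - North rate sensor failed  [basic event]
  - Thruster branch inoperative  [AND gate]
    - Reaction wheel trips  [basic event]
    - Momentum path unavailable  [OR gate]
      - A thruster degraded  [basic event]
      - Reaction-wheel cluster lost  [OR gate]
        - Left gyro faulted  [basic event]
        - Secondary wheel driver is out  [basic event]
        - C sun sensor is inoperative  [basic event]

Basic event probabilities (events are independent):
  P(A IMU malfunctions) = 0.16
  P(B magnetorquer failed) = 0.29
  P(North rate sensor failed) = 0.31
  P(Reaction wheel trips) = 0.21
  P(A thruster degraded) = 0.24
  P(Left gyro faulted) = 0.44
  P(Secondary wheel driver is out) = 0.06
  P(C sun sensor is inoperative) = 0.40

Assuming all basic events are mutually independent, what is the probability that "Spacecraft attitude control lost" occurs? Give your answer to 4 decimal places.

P(Control loop fails) [AND] = 0.16 × 0.29 = 0.046400
P(Backup chain unavailable) [AND] = 0.046400 × 0.31 = 0.014384
P(Reaction-wheel cluster lost) [OR] = 1 − (1−0.44) × (1−0.06) × (1−0.40) = 0.684160
P(Momentum path unavailable) [OR] = 1 − (1−0.24) × (1−0.684160) = 0.759962
P(Thruster branch inoperative) [AND] = 0.21 × 0.759962 = 0.159592
P(Spacecraft attitude control lost) [OR] = 1 − (1−0.014384) × (1−0.159592) = 0.171680
Rounded to 4 decimal places: P(Spacecraft attitude control lost) ≈ 0.1717.

0.1717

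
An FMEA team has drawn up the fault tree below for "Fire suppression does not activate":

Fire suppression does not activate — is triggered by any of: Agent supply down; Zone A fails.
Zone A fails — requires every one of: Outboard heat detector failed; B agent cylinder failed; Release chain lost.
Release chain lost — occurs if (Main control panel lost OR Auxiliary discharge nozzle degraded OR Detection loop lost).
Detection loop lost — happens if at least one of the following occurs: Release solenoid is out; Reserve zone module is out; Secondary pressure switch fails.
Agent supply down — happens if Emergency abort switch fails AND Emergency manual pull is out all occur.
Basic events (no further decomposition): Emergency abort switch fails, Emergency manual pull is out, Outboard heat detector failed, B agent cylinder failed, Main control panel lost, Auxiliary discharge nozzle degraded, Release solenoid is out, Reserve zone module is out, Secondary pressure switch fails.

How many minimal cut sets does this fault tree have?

6

Agent supply down [AND]: one cut set from each child combined → 1 × 1 = 1 cut set(s).
Detection loop lost [OR]: union of children's cut sets → 3 cut set(s).
Release chain lost [OR]: union of children's cut sets → 5 cut set(s).
Zone A fails [AND]: one cut set from each child combined → 1 × 1 × 5 = 5 cut set(s).
Fire suppression does not activate [OR]: union of children's cut sets → 6 cut set(s).
Minimal cut sets: {Emergency abort switch fails, Emergency manual pull is out}; {B agent cylinder failed, Main control panel lost, Outboard heat detector failed}; {Auxiliary discharge nozzle degraded, B agent cylinder failed, Outboard heat detector failed}; {B agent cylinder failed, Outboard heat detector failed, Release solenoid is out}; {B agent cylinder failed, Outboard heat detector failed, Reserve zone module is out}; {B agent cylinder failed, Outboard heat detector failed, Secondary pressure switch fails}.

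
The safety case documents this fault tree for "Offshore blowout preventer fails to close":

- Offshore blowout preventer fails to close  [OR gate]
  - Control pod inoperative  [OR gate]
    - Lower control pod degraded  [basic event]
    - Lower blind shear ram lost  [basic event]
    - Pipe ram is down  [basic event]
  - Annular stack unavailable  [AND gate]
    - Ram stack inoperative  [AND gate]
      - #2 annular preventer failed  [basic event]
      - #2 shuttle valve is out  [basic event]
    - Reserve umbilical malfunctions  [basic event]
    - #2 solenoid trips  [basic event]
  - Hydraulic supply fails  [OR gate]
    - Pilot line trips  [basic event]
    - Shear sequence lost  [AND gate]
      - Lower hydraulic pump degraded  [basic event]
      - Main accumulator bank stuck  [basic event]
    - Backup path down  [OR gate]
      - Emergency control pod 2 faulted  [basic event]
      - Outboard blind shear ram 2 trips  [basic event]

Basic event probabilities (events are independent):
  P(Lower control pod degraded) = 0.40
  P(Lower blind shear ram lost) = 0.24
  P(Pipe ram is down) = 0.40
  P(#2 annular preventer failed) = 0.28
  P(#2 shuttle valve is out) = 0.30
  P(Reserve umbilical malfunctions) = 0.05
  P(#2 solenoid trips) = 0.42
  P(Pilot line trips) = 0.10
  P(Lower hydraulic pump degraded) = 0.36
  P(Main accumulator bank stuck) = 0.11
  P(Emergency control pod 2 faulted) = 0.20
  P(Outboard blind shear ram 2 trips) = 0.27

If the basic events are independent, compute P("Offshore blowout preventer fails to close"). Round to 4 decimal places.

0.8621

P(Control pod inoperative) [OR] = 1 − (1−0.40) × (1−0.24) × (1−0.40) = 0.726400
P(Ram stack inoperative) [AND] = 0.28 × 0.30 = 0.084000
P(Annular stack unavailable) [AND] = 0.084000 × 0.05 × 0.42 = 0.001764
P(Shear sequence lost) [AND] = 0.36 × 0.11 = 0.039600
P(Backup path down) [OR] = 1 − (1−0.20) × (1−0.27) = 0.416000
P(Hydraulic supply fails) [OR] = 1 − (1−0.10) × (1−0.039600) × (1−0.416000) = 0.495214
P(Offshore blowout preventer fails to close) [OR] = 1 − (1−0.726400) × (1−0.001764) × (1−0.495214) = 0.862134
Rounded to 4 decimal places: P(Offshore blowout preventer fails to close) ≈ 0.8621.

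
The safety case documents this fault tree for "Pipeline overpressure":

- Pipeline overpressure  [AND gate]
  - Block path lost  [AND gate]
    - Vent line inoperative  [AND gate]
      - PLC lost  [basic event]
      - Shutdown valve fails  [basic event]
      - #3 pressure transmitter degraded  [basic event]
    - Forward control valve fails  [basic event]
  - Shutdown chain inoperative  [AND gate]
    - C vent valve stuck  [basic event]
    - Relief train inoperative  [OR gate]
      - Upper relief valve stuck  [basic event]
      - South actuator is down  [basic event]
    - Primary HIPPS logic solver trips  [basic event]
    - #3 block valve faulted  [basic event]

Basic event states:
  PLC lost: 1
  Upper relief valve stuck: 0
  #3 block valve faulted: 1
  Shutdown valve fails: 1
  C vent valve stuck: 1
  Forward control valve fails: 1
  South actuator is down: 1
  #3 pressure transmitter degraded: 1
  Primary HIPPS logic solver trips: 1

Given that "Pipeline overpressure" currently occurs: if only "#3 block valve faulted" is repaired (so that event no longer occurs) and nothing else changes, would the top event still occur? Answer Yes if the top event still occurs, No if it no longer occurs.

Counterfactual: set "#3 block valve faulted" to not occurred.
Vent line inoperative [AND]: PLC lost=occurs, Shutdown valve fails=occurs, #3 pressure transmitter degraded=occurs → all inputs occur → occurs.
Block path lost [AND]: Vent line inoperative=occurs, Forward control valve fails=occurs → all inputs occur → occurs.
Relief train inoperative [OR]: Upper relief valve stuck=not, South actuator is down=occurs → at least one input occurs → occurs.
Shutdown chain inoperative [AND]: C vent valve stuck=occurs, Relief train inoperative=occurs, Primary HIPPS logic solver trips=occurs, #3 block valve faulted=not → not all inputs occur → does not occur.
Pipeline overpressure [AND]: Block path lost=occurs, Shutdown chain inoperative=not → not all inputs occur → does not occur.

No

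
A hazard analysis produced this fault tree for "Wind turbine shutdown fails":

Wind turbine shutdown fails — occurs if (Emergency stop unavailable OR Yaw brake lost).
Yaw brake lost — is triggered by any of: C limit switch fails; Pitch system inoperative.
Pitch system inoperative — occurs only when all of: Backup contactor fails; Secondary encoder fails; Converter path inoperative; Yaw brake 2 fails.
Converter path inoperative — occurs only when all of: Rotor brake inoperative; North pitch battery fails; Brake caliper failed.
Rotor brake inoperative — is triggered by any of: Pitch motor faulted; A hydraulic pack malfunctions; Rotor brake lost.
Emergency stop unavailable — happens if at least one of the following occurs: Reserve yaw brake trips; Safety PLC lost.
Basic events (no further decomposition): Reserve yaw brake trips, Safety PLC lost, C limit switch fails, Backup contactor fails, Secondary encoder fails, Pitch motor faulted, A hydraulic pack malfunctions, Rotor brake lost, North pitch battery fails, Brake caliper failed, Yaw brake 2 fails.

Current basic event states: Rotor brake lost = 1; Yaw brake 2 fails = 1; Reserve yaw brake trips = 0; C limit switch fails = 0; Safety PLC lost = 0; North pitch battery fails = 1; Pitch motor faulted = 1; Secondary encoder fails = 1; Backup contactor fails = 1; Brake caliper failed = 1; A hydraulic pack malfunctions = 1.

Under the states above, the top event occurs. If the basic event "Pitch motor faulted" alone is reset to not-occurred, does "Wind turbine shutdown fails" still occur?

Yes

Counterfactual: set "Pitch motor faulted" to not occurred.
Emergency stop unavailable [OR]: Reserve yaw brake trips=not, Safety PLC lost=not → no input occurs → does not occur.
Rotor brake inoperative [OR]: Pitch motor faulted=not, A hydraulic pack malfunctions=occurs, Rotor brake lost=occurs → at least one input occurs → occurs.
Converter path inoperative [AND]: Rotor brake inoperative=occurs, North pitch battery fails=occurs, Brake caliper failed=occurs → all inputs occur → occurs.
Pitch system inoperative [AND]: Backup contactor fails=occurs, Secondary encoder fails=occurs, Converter path inoperative=occurs, Yaw brake 2 fails=occurs → all inputs occur → occurs.
Yaw brake lost [OR]: C limit switch fails=not, Pitch system inoperative=occurs → at least one input occurs → occurs.
Wind turbine shutdown fails [OR]: Emergency stop unavailable=not, Yaw brake lost=occurs → at least one input occurs → occurs.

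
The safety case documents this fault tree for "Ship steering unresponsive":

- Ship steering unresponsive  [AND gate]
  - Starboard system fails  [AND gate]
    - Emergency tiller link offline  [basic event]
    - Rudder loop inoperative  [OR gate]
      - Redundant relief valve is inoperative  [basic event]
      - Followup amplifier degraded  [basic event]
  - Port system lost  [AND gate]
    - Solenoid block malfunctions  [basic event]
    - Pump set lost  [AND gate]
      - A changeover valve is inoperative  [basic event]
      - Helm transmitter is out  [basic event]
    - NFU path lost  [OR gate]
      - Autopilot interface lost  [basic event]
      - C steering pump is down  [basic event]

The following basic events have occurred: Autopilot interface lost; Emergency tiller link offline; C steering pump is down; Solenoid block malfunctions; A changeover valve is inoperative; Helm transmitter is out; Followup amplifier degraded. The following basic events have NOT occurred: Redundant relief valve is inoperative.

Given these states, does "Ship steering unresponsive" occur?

Rudder loop inoperative [OR]: Redundant relief valve is inoperative=not, Followup amplifier degraded=occurs → at least one input occurs → occurs.
Starboard system fails [AND]: Emergency tiller link offline=occurs, Rudder loop inoperative=occurs → all inputs occur → occurs.
Pump set lost [AND]: A changeover valve is inoperative=occurs, Helm transmitter is out=occurs → all inputs occur → occurs.
NFU path lost [OR]: Autopilot interface lost=occurs, C steering pump is down=occurs → at least one input occurs → occurs.
Port system lost [AND]: Solenoid block malfunctions=occurs, Pump set lost=occurs, NFU path lost=occurs → all inputs occur → occurs.
Ship steering unresponsive [AND]: Starboard system fails=occurs, Port system lost=occurs → all inputs occur → occurs.

Yes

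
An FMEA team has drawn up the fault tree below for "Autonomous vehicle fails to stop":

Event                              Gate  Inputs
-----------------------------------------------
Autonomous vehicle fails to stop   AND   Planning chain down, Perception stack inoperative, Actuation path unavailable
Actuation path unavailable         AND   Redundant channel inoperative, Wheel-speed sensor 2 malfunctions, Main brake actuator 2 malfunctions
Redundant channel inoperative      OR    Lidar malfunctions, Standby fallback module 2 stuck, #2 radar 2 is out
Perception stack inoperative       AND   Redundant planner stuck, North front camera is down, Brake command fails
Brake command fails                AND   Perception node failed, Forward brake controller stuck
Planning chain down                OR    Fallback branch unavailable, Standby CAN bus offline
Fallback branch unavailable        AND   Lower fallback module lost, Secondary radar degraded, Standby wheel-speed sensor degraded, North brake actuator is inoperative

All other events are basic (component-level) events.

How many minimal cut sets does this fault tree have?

Fallback branch unavailable [AND]: one cut set from each child combined → 1 × 1 × 1 × 1 = 1 cut set(s).
Planning chain down [OR]: union of children's cut sets → 2 cut set(s).
Brake command fails [AND]: one cut set from each child combined → 1 × 1 = 1 cut set(s).
Perception stack inoperative [AND]: one cut set from each child combined → 1 × 1 × 1 = 1 cut set(s).
Redundant channel inoperative [OR]: union of children's cut sets → 3 cut set(s).
Actuation path unavailable [AND]: one cut set from each child combined → 3 × 1 × 1 = 3 cut set(s).
Autonomous vehicle fails to stop [AND]: one cut set from each child combined → 2 × 1 × 3 = 6 cut set(s).
Minimal cut sets: {Forward brake controller stuck, Lidar malfunctions, Lower fallback module lost, Main brake actuator 2 malfunctions, North brake actuator is inoperative, North front camera is down, Perception node failed, Redundant planner stuck, Secondary radar degraded, Standby wheel-speed sensor degraded, Wheel-speed sensor 2 malfunctions}; {Forward brake controller stuck, Lower fallback module lost, Main brake actuator 2 malfunctions, North brake actuator is inoperative, North front camera is down, Perception node failed, Redundant planner stuck, Secondary radar degraded, Standby fallback module 2 stuck, Standby wheel-speed sensor degraded, Wheel-speed sensor 2 malfunctions}; {#2 radar 2 is out, Forward brake controller stuck, Lower fallback module lost, Main brake actuator 2 malfunctions, North brake actuator is inoperative, North front camera is down, Perception node failed, Redundant planner stuck, Secondary radar degraded, Standby wheel-speed sensor degraded, Wheel-speed sensor 2 malfunctions}; {Forward brake controller stuck, Lidar malfunctions, Main brake actuator 2 malfunctions, North front camera is down, Perception node failed, Redundant planner stuck, Standby CAN bus offline, Wheel-speed sensor 2 malfunctions}; {Forward brake controller stuck, Main brake actuator 2 malfunctions, North front camera is down, Perception node failed, Redundant planner stuck, Standby CAN bus offline, Standby fallback module 2 stuck, Wheel-speed sensor 2 malfunctions}; {#2 radar 2 is out, Forward brake controller stuck, Main brake actuator 2 malfunctions, North front camera is down, Perception node failed, Redundant planner stuck, Standby CAN bus offline, Wheel-speed sensor 2 malfunctions}.

6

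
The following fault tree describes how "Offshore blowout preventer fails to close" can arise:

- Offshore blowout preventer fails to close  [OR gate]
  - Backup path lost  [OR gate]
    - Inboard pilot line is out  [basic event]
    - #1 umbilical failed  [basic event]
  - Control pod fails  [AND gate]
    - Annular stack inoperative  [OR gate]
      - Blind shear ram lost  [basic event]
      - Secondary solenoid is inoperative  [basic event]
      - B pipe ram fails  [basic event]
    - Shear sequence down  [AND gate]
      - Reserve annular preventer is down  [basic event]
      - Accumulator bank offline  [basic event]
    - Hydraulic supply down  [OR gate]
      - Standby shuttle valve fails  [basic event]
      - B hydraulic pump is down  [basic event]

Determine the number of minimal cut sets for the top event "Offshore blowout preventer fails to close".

8

Backup path lost [OR]: union of children's cut sets → 2 cut set(s).
Annular stack inoperative [OR]: union of children's cut sets → 3 cut set(s).
Shear sequence down [AND]: one cut set from each child combined → 1 × 1 = 1 cut set(s).
Hydraulic supply down [OR]: union of children's cut sets → 2 cut set(s).
Control pod fails [AND]: one cut set from each child combined → 3 × 1 × 2 = 6 cut set(s).
Offshore blowout preventer fails to close [OR]: union of children's cut sets → 8 cut set(s).
Minimal cut sets: {Inboard pilot line is out}; {#1 umbilical failed}; {Accumulator bank offline, Blind shear ram lost, Reserve annular preventer is down, Standby shuttle valve fails}; {Accumulator bank offline, B hydraulic pump is down, Blind shear ram lost, Reserve annular preventer is down}; {Accumulator bank offline, Reserve annular preventer is down, Secondary solenoid is inoperative, Standby shuttle valve fails}; {Accumulator bank offline, B hydraulic pump is down, Reserve annular preventer is down, Secondary solenoid is inoperative}; {Accumulator bank offline, B pipe ram fails, Reserve annular preventer is down, Standby shuttle valve fails}; {Accumulator bank offline, B hydraulic pump is down, B pipe ram fails, Reserve annular preventer is down}.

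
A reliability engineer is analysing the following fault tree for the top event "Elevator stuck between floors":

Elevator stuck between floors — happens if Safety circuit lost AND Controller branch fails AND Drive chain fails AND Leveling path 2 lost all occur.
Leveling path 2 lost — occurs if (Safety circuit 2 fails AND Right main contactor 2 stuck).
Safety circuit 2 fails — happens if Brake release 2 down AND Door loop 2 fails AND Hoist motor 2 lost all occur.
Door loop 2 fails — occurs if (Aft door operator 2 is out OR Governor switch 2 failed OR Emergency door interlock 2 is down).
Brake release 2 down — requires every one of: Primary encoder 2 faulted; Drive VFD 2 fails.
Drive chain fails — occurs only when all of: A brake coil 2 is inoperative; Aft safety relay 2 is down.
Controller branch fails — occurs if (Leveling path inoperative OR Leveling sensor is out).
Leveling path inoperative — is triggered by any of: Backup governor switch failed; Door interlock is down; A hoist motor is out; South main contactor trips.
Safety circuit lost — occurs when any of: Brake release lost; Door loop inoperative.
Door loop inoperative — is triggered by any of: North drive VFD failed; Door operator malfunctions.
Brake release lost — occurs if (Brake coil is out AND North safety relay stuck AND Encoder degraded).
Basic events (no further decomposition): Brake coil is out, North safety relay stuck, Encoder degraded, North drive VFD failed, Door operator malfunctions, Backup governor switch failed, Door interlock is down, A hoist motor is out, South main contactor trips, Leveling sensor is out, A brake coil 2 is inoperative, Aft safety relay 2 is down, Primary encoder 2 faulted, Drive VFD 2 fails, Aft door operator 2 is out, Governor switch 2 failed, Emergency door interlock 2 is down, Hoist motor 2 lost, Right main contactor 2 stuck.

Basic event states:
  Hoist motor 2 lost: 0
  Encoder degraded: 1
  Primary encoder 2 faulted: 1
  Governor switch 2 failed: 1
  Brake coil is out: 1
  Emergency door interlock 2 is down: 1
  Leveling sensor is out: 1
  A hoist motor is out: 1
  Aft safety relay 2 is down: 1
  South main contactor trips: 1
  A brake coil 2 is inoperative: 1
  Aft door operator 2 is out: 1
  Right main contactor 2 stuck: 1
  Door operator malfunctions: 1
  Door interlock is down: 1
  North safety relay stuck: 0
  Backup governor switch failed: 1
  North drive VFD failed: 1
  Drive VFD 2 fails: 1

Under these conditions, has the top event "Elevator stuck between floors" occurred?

No

Brake release lost [AND]: Brake coil is out=occurs, North safety relay stuck=not, Encoder degraded=occurs → not all inputs occur → does not occur.
Door loop inoperative [OR]: North drive VFD failed=occurs, Door operator malfunctions=occurs → at least one input occurs → occurs.
Safety circuit lost [OR]: Brake release lost=not, Door loop inoperative=occurs → at least one input occurs → occurs.
Leveling path inoperative [OR]: Backup governor switch failed=occurs, Door interlock is down=occurs, A hoist motor is out=occurs, South main contactor trips=occurs → at least one input occurs → occurs.
Controller branch fails [OR]: Leveling path inoperative=occurs, Leveling sensor is out=occurs → at least one input occurs → occurs.
Drive chain fails [AND]: A brake coil 2 is inoperative=occurs, Aft safety relay 2 is down=occurs → all inputs occur → occurs.
Brake release 2 down [AND]: Primary encoder 2 faulted=occurs, Drive VFD 2 fails=occurs → all inputs occur → occurs.
Door loop 2 fails [OR]: Aft door operator 2 is out=occurs, Governor switch 2 failed=occurs, Emergency door interlock 2 is down=occurs → at least one input occurs → occurs.
Safety circuit 2 fails [AND]: Brake release 2 down=occurs, Door loop 2 fails=occurs, Hoist motor 2 lost=not → not all inputs occur → does not occur.
Leveling path 2 lost [AND]: Safety circuit 2 fails=not, Right main contactor 2 stuck=occurs → not all inputs occur → does not occur.
Elevator stuck between floors [AND]: Safety circuit lost=occurs, Controller branch fails=occurs, Drive chain fails=occurs, Leveling path 2 lost=not → not all inputs occur → does not occur.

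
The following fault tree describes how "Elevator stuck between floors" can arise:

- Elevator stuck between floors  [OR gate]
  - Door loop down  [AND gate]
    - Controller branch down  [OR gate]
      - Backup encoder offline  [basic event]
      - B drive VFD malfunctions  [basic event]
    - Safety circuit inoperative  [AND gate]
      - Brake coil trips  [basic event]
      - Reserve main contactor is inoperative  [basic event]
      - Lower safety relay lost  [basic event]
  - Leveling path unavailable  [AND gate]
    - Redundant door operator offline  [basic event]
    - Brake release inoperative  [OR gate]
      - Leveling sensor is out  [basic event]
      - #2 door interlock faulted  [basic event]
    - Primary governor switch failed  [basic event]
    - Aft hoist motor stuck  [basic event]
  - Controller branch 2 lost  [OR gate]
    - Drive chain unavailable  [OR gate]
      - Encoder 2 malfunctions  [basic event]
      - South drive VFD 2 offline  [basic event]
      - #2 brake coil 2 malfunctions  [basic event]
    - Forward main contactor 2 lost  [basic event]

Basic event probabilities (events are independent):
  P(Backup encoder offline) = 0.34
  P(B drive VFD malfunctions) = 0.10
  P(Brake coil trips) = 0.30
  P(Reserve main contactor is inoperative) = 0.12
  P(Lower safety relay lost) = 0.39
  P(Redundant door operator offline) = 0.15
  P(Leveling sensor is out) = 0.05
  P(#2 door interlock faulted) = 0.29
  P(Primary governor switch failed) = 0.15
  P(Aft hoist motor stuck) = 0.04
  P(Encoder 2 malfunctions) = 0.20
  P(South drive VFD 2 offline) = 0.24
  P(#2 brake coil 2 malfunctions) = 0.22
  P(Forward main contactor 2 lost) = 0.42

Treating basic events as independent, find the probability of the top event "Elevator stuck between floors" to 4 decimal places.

0.7266

P(Controller branch down) [OR] = 1 − (1−0.34) × (1−0.10) = 0.406000
P(Safety circuit inoperative) [AND] = 0.30 × 0.12 × 0.39 = 0.014040
P(Door loop down) [AND] = 0.406000 × 0.014040 = 0.005700
P(Brake release inoperative) [OR] = 1 − (1−0.05) × (1−0.29) = 0.325500
P(Leveling path unavailable) [AND] = 0.15 × 0.325500 × 0.15 × 0.04 = 0.000293
P(Drive chain unavailable) [OR] = 1 − (1−0.20) × (1−0.24) × (1−0.22) = 0.525760
P(Controller branch 2 lost) [OR] = 1 − (1−0.525760) × (1−0.42) = 0.724941
P(Elevator stuck between floors) [OR] = 1 − (1−0.005700) × (1−0.000293) × (1−0.724941) = 0.726589
Rounded to 4 decimal places: P(Elevator stuck between floors) ≈ 0.7266.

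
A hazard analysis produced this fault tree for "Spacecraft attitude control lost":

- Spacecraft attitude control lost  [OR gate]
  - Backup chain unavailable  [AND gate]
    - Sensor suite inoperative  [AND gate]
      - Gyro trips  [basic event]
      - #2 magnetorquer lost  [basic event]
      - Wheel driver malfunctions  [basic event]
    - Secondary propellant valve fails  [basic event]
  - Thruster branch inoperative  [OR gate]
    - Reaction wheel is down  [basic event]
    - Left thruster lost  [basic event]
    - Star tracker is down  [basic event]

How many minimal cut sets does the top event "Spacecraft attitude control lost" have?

4

Sensor suite inoperative [AND]: one cut set from each child combined → 1 × 1 × 1 = 1 cut set(s).
Backup chain unavailable [AND]: one cut set from each child combined → 1 × 1 = 1 cut set(s).
Thruster branch inoperative [OR]: union of children's cut sets → 3 cut set(s).
Spacecraft attitude control lost [OR]: union of children's cut sets → 4 cut set(s).
Minimal cut sets: {#2 magnetorquer lost, Gyro trips, Secondary propellant valve fails, Wheel driver malfunctions}; {Reaction wheel is down}; {Left thruster lost}; {Star tracker is down}.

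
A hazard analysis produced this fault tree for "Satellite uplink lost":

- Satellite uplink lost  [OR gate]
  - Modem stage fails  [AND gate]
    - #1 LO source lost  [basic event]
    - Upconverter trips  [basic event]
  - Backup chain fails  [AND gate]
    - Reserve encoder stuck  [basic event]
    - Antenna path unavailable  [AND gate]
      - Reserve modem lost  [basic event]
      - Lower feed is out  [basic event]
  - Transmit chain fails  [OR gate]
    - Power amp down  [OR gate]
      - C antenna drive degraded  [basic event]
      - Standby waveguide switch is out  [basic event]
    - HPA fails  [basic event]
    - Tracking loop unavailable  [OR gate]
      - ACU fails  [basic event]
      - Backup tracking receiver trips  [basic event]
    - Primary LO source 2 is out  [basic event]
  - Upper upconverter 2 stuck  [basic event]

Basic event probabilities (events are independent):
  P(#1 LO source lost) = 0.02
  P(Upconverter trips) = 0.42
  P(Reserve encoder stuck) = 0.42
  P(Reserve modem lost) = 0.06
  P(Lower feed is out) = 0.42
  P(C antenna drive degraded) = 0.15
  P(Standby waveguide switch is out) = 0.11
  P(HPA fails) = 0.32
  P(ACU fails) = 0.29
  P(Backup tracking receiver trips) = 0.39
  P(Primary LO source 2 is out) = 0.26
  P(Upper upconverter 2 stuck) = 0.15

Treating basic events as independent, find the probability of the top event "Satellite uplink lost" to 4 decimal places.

0.8625

P(Modem stage fails) [AND] = 0.02 × 0.42 = 0.008400
P(Antenna path unavailable) [AND] = 0.06 × 0.42 = 0.025200
P(Backup chain fails) [AND] = 0.42 × 0.025200 = 0.010584
P(Power amp down) [OR] = 1 − (1−0.15) × (1−0.11) = 0.243500
P(Tracking loop unavailable) [OR] = 1 − (1−0.29) × (1−0.39) = 0.566900
P(Transmit chain fails) [OR] = 1 − (1−0.243500) × (1−0.32) × (1−0.566900) × (1−0.26) = 0.835131
P(Satellite uplink lost) [OR] = 1 − (1−0.008400) × (1−0.010584) × (1−0.835131) × (1−0.15) = 0.862509
Rounded to 4 decimal places: P(Satellite uplink lost) ≈ 0.8625.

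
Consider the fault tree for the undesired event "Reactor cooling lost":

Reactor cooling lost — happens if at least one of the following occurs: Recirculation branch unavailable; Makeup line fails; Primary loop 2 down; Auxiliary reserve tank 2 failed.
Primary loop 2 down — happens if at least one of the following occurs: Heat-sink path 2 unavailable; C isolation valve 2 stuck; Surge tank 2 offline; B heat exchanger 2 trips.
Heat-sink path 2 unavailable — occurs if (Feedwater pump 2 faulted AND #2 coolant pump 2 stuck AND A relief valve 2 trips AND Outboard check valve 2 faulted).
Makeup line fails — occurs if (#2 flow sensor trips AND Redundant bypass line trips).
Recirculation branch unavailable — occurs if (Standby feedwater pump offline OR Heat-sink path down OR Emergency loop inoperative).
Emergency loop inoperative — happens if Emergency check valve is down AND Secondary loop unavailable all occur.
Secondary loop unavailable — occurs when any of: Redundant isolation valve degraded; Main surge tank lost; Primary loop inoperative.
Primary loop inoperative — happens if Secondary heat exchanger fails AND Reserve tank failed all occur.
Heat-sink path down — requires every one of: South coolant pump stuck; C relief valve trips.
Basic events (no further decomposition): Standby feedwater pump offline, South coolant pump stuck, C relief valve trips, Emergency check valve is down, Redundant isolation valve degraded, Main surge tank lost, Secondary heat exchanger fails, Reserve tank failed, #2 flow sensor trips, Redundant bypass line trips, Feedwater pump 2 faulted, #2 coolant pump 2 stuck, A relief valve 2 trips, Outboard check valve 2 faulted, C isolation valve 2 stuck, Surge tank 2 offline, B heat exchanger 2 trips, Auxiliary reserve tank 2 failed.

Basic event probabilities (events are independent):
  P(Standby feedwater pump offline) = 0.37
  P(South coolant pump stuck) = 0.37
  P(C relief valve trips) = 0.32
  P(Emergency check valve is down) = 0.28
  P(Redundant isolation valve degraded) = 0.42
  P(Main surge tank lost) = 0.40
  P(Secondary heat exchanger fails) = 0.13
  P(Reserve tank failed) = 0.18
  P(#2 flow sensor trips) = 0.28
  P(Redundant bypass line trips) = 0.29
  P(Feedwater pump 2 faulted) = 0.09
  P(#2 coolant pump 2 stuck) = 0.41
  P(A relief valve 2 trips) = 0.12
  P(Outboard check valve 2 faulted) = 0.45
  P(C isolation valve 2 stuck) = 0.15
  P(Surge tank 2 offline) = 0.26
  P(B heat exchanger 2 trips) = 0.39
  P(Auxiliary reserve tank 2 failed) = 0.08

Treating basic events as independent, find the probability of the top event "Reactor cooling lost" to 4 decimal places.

P(Heat-sink path down) [AND] = 0.37 × 0.32 = 0.118400
P(Primary loop inoperative) [AND] = 0.13 × 0.18 = 0.023400
P(Secondary loop unavailable) [OR] = 1 − (1−0.42) × (1−0.40) × (1−0.023400) = 0.660143
P(Emergency loop inoperative) [AND] = 0.28 × 0.660143 = 0.184840
P(Recirculation branch unavailable) [OR] = 1 − (1−0.37) × (1−0.118400) × (1−0.184840) = 0.547254
P(Makeup line fails) [AND] = 0.28 × 0.29 = 0.081200
P(Heat-sink path 2 unavailable) [AND] = 0.09 × 0.41 × 0.12 × 0.45 = 0.001993
P(Primary loop 2 down) [OR] = 1 − (1−0.001993) × (1−0.15) × (1−0.26) × (1−0.39) = 0.617075
P(Reactor cooling lost) [OR] = 1 − (1−0.547254) × (1−0.081200) × (1−0.617075) × (1−0.08) = 0.853453
Rounded to 4 decimal places: P(Reactor cooling lost) ≈ 0.8535.

0.8535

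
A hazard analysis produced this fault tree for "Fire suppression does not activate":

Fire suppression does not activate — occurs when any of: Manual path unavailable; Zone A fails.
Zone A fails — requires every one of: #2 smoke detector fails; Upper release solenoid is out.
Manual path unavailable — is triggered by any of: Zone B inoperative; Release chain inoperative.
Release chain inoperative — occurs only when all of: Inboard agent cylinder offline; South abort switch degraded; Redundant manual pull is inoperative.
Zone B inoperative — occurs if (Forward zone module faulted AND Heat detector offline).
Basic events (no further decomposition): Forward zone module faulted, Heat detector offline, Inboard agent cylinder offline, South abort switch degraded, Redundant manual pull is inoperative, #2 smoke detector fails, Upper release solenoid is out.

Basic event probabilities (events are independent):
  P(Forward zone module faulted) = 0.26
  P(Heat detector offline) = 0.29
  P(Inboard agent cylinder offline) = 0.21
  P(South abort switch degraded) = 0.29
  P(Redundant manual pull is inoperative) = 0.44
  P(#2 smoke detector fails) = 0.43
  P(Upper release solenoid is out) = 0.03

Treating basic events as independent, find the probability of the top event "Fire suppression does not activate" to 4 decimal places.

0.1118

P(Zone B inoperative) [AND] = 0.26 × 0.29 = 0.075400
P(Release chain inoperative) [AND] = 0.21 × 0.29 × 0.44 = 0.026796
P(Manual path unavailable) [OR] = 1 − (1−0.075400) × (1−0.026796) = 0.100176
P(Zone A fails) [AND] = 0.43 × 0.03 = 0.012900
P(Fire suppression does not activate) [OR] = 1 − (1−0.100176) × (1−0.012900) = 0.111784
Rounded to 4 decimal places: P(Fire suppression does not activate) ≈ 0.1118.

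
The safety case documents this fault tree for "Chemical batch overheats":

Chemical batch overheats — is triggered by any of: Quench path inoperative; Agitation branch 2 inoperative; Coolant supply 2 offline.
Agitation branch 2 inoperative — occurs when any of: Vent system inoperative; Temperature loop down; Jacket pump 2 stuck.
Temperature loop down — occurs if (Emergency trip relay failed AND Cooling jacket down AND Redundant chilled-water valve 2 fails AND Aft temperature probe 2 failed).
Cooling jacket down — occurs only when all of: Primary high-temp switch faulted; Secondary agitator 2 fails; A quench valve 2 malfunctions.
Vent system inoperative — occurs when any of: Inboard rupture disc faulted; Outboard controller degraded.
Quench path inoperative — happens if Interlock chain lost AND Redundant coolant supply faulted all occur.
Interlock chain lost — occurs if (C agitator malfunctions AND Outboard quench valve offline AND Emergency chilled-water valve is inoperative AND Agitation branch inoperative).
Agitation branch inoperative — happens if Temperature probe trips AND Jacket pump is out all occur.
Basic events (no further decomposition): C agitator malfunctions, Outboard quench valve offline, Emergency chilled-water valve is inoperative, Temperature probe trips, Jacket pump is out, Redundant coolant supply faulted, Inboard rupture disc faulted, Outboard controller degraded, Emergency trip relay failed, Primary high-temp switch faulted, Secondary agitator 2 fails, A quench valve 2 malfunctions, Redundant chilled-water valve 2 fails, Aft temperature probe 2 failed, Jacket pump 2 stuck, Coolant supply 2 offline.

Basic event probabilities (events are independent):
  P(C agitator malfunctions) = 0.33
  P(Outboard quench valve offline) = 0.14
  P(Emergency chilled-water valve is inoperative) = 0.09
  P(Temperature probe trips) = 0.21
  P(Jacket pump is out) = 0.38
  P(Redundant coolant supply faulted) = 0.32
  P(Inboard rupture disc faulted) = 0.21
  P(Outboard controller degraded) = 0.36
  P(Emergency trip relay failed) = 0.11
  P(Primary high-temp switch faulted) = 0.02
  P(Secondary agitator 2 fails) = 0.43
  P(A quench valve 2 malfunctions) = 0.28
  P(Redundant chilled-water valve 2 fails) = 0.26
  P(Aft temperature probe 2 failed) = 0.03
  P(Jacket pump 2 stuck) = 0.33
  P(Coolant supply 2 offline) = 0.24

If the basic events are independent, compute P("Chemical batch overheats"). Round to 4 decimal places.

P(Agitation branch inoperative) [AND] = 0.21 × 0.38 = 0.079800
P(Interlock chain lost) [AND] = 0.33 × 0.14 × 0.09 × 0.079800 = 0.000332
P(Quench path inoperative) [AND] = 0.000332 × 0.32 = 0.000106
P(Vent system inoperative) [OR] = 1 − (1−0.21) × (1−0.36) = 0.494400
P(Cooling jacket down) [AND] = 0.02 × 0.43 × 0.28 = 0.002408
P(Temperature loop down) [AND] = 0.11 × 0.002408 × 0.26 × 0.03 = 0.000002
P(Agitation branch 2 inoperative) [OR] = 1 − (1−0.494400) × (1−0.000002) × (1−0.33) = 0.661249
P(Chemical batch overheats) [OR] = 1 − (1−0.000106) × (1−0.661249) × (1−0.24) = 0.742577
Rounded to 4 decimal places: P(Chemical batch overheats) ≈ 0.7426.

0.7426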